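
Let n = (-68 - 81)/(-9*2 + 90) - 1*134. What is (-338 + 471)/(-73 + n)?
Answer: -9576/15053 ≈ -0.63615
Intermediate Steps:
n = -9797/72 (n = -149/(-18 + 90) - 134 = -149/72 - 134 = -9797/72 ≈ -136.07)
(-338 + 471)/(-73 + n) = (-338 + 471)/(-73 - 9797/72) = 133/(-15053/72) = 133*(-72/15053) = -9576/15053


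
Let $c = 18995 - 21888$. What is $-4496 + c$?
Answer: $-7389$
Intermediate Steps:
$c = -2893$
$-4496 + c = -4496 - 2893 = -7389$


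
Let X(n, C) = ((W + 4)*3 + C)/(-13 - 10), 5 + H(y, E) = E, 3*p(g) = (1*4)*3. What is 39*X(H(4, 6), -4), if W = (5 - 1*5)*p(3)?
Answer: -312/23 ≈ -13.565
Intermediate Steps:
p(g) = 4 (p(g) = ((1*4)*3)/3 = (4*3)/3 = (⅓)*12 = 4)
W = 0 (W = (5 - 1*5)*4 = (5 - 5)*4 = 0*4 = 0)
H(y, E) = -5 + E
X(n, C) = -12/23 - C/23 (X(n, C) = ((0 + 4)*3 + C)/(-13 - 10) = (4*3 + C)/(-23) = (12 + C)*(-1/23) = -12/23 - C/23)
39*X(H(4, 6), -4) = 39*(-12/23 - 1/23*(-4)) = 39*(-12/23 + 4/23) = 39*(-8/23) = -312/23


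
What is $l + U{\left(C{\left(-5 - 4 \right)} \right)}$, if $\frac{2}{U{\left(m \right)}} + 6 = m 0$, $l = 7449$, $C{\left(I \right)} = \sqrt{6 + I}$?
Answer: $\frac{22346}{3} \approx 7448.7$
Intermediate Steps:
$U{\left(m \right)} = - \frac{1}{3}$ ($U{\left(m \right)} = \frac{2}{-6 + m 0} = \frac{2}{-6 + 0} = \frac{2}{-6} = 2 \left(- \frac{1}{6}\right) = - \frac{1}{3}$)
$l + U{\left(C{\left(-5 - 4 \right)} \right)} = 7449 - \frac{1}{3} = \frac{22346}{3}$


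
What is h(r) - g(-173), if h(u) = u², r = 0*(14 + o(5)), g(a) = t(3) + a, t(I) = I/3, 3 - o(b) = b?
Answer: 172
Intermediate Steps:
o(b) = 3 - b
t(I) = I/3 (t(I) = I*(⅓) = I/3)
g(a) = 1 + a (g(a) = (⅓)*3 + a = 1 + a)
r = 0 (r = 0*(14 + (3 - 1*5)) = 0*(14 + (3 - 5)) = 0*(14 - 2) = 0*12 = 0)
h(r) - g(-173) = 0² - (1 - 173) = 0 - 1*(-172) = 0 + 172 = 172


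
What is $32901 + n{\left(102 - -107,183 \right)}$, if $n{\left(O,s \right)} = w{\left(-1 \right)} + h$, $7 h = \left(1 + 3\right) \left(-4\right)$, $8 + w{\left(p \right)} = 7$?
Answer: $\frac{230284}{7} \approx 32898.0$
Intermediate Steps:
$w{\left(p \right)} = -1$ ($w{\left(p \right)} = -8 + 7 = -1$)
$h = - \frac{16}{7}$ ($h = \frac{\left(1 + 3\right) \left(-4\right)}{7} = \frac{4 \left(-4\right)}{7} = \frac{1}{7} \left(-16\right) = - \frac{16}{7} \approx -2.2857$)
$n{\left(O,s \right)} = - \frac{23}{7}$ ($n{\left(O,s \right)} = -1 - \frac{16}{7} = - \frac{23}{7}$)
$32901 + n{\left(102 - -107,183 \right)} = 32901 - \frac{23}{7} = \frac{230284}{7}$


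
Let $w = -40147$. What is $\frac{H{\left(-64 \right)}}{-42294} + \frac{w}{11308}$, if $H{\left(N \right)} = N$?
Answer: $- \frac{848626753}{239130276} \approx -3.5488$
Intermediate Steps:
$\frac{H{\left(-64 \right)}}{-42294} + \frac{w}{11308} = - \frac{64}{-42294} - \frac{40147}{11308} = \left(-64\right) \left(- \frac{1}{42294}\right) - \frac{40147}{11308} = \frac{32}{21147} - \frac{40147}{11308} = - \frac{848626753}{239130276}$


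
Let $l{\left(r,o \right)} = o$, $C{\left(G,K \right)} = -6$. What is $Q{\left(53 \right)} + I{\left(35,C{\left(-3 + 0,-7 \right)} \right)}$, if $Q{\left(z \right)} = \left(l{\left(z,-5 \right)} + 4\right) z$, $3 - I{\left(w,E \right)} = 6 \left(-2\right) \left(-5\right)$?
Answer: $-110$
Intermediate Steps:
$I{\left(w,E \right)} = -57$ ($I{\left(w,E \right)} = 3 - 6 \left(-2\right) \left(-5\right) = 3 - \left(-12\right) \left(-5\right) = 3 - 60 = -57$)
$Q{\left(z \right)} = - z$ ($Q{\left(z \right)} = \left(-5 + 4\right) z = - z$)
$Q{\left(53 \right)} + I{\left(35,C{\left(-3 + 0,-7 \right)} \right)} = \left(-1\right) 53 - 57 = -53 - 57 = -110$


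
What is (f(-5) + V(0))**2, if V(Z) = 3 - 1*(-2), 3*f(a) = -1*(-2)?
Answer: 289/9 ≈ 32.111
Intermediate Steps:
f(a) = 2/3 (f(a) = (-1*(-2))/3 = (1/3)*2 = 2/3)
V(Z) = 5 (V(Z) = 3 + 2 = 5)
(f(-5) + V(0))**2 = (2/3 + 5)**2 = (17/3)**2 = 289/9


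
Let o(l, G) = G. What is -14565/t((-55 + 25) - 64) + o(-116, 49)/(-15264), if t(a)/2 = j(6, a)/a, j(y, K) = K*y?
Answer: -18526729/15264 ≈ -1213.8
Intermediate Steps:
t(a) = 12 (t(a) = 2*((a*6)/a) = 2*((6*a)/a) = 2*6 = 12)
-14565/t((-55 + 25) - 64) + o(-116, 49)/(-15264) = -14565/12 + 49/(-15264) = -14565*1/12 + 49*(-1/15264) = -4855/4 - 49/15264 = -18526729/15264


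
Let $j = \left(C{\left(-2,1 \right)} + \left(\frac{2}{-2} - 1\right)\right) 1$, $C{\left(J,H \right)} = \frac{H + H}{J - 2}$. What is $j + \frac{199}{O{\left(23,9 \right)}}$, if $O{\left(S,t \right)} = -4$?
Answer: $- \frac{209}{4} \approx -52.25$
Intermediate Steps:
$C{\left(J,H \right)} = \frac{2 H}{-2 + J}$
$j = - \frac{5}{2}$ ($j = \left(2 \cdot 1 \frac{1}{-2 - 2} + \left(\frac{2}{-2} - 1\right)\right) 1 = \left(2 \cdot 1 \frac{1}{-4} + \left(2 \left(- \frac{1}{2}\right) - 1\right)\right) 1 = \left(2 \cdot 1 \left(- \frac{1}{4}\right) - 2\right) 1 = \left(- \frac{1}{2} - 2\right) 1 = \left(- \frac{5}{2}\right) 1 = - \frac{5}{2} \approx -2.5$)
$j + \frac{199}{O{\left(23,9 \right)}} = - \frac{5}{2} + \frac{199}{-4} = - \frac{5}{2} + 199 \left(- \frac{1}{4}\right) = - \frac{5}{2} - \frac{199}{4} = - \frac{209}{4}$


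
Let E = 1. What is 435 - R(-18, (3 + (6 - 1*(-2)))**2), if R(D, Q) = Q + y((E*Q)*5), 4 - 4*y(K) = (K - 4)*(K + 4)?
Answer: 367261/4 ≈ 91815.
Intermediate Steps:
y(K) = 1 - (-4 + K)*(4 + K)/4 (y(K) = 1 - (K - 4)*(K + 4)/4 = 1 - (-4 + K)*(4 + K)/4)
R(D, Q) = 5 + Q - 25*Q**2/4 (R(D, Q) = Q + (5 - 25*Q**2/4) = 5 + Q - 25*Q**2/4)
435 - R(-18, (3 + (6 - 1*(-2)))**2) = 435 - (5 + (3 + (6 - 1*(-2)))**2 - 25*(3 + (6 - 1*(-2)))**4/4) = 435 - (5 + (3 + (6 + 2))**2 - 25*(3 + (6 + 2))**4/4) = 435 - (5 + (3 + 8)**2 - 25*(3 + 8)**4/4) = 435 - (5 + 11**2 - 25*(11**2)**2/4) = 435 - (5 + 121 - 25/4*121**2) = 435 - (5 + 121 - 25/4*14641) = 435 - (5 + 121 - 366025/4) = 435 - 1*(-365521/4) = 435 + 365521/4 = 367261/4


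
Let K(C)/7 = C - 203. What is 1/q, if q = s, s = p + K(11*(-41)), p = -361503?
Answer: -1/366081 ≈ -2.7316e-6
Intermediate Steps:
K(C) = -1421 + 7*C (K(C) = 7*(C - 203) = 7*(-203 + C) = -1421 + 7*C)
s = -366081 (s = -361503 + (-1421 + 7*(11*(-41))) = -361503 + (-1421 + 7*(-451)) = -361503 + (-1421 - 3157) = -361503 - 4578 = -366081)
q = -366081
1/q = 1/(-366081) = -1/366081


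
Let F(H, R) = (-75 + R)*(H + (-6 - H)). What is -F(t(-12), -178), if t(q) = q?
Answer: -1518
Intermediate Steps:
F(H, R) = 450 - 6*R (F(H, R) = (-75 + R)*(-6) = 450 - 6*R)
-F(t(-12), -178) = -(450 - 6*(-178)) = -(450 + 1068) = -1*1518 = -1518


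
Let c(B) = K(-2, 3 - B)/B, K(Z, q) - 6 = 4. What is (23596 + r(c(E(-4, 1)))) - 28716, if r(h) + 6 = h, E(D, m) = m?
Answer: -5116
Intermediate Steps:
K(Z, q) = 10 (K(Z, q) = 6 + 4 = 10)
c(B) = 10/B
r(h) = -6 + h
(23596 + r(c(E(-4, 1)))) - 28716 = (23596 + (-6 + 10/1)) - 28716 = (23596 + (-6 + 10*1)) - 28716 = (23596 + (-6 + 10)) - 28716 = (23596 + 4) - 28716 = 23600 - 28716 = -5116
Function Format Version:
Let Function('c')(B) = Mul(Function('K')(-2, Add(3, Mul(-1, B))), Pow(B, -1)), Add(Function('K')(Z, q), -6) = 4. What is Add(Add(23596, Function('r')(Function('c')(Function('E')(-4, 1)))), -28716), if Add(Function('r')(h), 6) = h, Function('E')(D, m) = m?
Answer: -5116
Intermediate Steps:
Function('K')(Z, q) = 10 (Function('K')(Z, q) = Add(6, 4) = 10)
Function('c')(B) = Mul(10, Pow(B, -1))
Function('r')(h) = Add(-6, h)
Add(Add(23596, Function('r')(Function('c')(Function('E')(-4, 1)))), -28716) = Add(Add(23596, Add(-6, Mul(10, Pow(1, -1)))), -28716) = Add(Add(23596, Add(-6, Mul(10, 1))), -28716) = Add(Add(23596, Add(-6, 10)), -28716) = Add(Add(23596, 4), -28716) = Add(23600, -28716) = -5116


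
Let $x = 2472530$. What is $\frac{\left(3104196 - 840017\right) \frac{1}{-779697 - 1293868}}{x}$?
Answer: $- \frac{2264179}{5126951669450} \approx -4.4162 \cdot 10^{-7}$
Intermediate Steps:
$\frac{\left(3104196 - 840017\right) \frac{1}{-779697 - 1293868}}{x} = \frac{\left(3104196 - 840017\right) \frac{1}{-779697 - 1293868}}{2472530} = \frac{2264179}{-2073565} \cdot \frac{1}{2472530} = 2264179 \left(- \frac{1}{2073565}\right) \frac{1}{2472530} = \left(- \frac{2264179}{2073565}\right) \frac{1}{2472530} = - \frac{2264179}{5126951669450}$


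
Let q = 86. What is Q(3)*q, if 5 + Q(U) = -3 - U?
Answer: -946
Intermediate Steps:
Q(U) = -8 - U (Q(U) = -5 + (-3 - U) = -8 - U)
Q(3)*q = (-8 - 1*3)*86 = (-8 - 3)*86 = -11*86 = -946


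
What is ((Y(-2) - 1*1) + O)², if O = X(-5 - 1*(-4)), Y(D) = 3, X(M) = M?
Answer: 1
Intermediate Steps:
O = -1 (O = -5 - 1*(-4) = -5 + 4 = -1)
((Y(-2) - 1*1) + O)² = ((3 - 1*1) - 1)² = ((3 - 1) - 1)² = (2 - 1)² = 1² = 1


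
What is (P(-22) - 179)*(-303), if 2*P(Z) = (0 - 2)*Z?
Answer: 47571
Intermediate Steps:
P(Z) = -Z (P(Z) = ((0 - 2)*Z)/2 = (-2*Z)/2 = -Z)
(P(-22) - 179)*(-303) = (-1*(-22) - 179)*(-303) = (22 - 179)*(-303) = -157*(-303) = 47571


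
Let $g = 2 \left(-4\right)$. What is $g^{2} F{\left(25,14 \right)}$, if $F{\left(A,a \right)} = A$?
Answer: $1600$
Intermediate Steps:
$g = -8$
$g^{2} F{\left(25,14 \right)} = \left(-8\right)^{2} \cdot 25 = 64 \cdot 25 = 1600$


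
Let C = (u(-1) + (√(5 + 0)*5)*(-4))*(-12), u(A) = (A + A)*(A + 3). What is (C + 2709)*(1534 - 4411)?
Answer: -7931889 - 690480*√5 ≈ -9.4759e+6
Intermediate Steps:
u(A) = 2*A*(3 + A) (u(A) = (2*A)*(3 + A) = 2*A*(3 + A))
C = 48 + 240*√5 (C = (2*(-1)*(3 - 1) + (√(5 + 0)*5)*(-4))*(-12) = (2*(-1)*2 + (√5*5)*(-4))*(-12) = (-4 + (5*√5)*(-4))*(-12) = (-4 - 20*√5)*(-12) = 48 + 240*√5 ≈ 584.66)
(C + 2709)*(1534 - 4411) = ((48 + 240*√5) + 2709)*(1534 - 4411) = (2757 + 240*√5)*(-2877) = -7931889 - 690480*√5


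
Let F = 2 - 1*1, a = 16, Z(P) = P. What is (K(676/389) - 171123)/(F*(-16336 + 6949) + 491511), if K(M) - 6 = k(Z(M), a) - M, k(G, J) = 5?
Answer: -5546937/15628853 ≈ -0.35492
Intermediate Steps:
K(M) = 11 - M (K(M) = 6 + (5 - M) = 11 - M)
F = 1 (F = 2 - 1 = 1)
(K(676/389) - 171123)/(F*(-16336 + 6949) + 491511) = ((11 - 676/389) - 171123)/(1*(-16336 + 6949) + 491511) = ((11 - 676/389) - 171123)/(1*(-9387) + 491511) = ((11 - 1*676/389) - 171123)/(-9387 + 491511) = ((11 - 676/389) - 171123)/482124 = (3603/389 - 171123)*(1/482124) = -66563244/389*1/482124 = -5546937/15628853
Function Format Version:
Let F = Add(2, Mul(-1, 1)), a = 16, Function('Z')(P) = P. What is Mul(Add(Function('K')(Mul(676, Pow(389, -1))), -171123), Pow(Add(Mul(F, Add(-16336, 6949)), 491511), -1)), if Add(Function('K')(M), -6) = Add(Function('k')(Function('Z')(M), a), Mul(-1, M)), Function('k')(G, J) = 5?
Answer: Rational(-5546937, 15628853) ≈ -0.35492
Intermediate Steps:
Function('K')(M) = Add(11, Mul(-1, M)) (Function('K')(M) = Add(6, Add(5, Mul(-1, M))) = Add(11, Mul(-1, M)))
F = 1 (F = Add(2, -1) = 1)
Mul(Add(Function('K')(Mul(676, Pow(389, -1))), -171123), Pow(Add(Mul(F, Add(-16336, 6949)), 491511), -1)) = Mul(Add(Add(11, Mul(-1, Mul(676, Pow(389, -1)))), -171123), Pow(Add(Mul(1, Add(-16336, 6949)), 491511), -1)) = Mul(Add(Add(11, Mul(-1, Mul(676, Rational(1, 389)))), -171123), Pow(Add(Mul(1, -9387), 491511), -1)) = Mul(Add(Add(11, Mul(-1, Rational(676, 389))), -171123), Pow(Add(-9387, 491511), -1)) = Mul(Add(Add(11, Rational(-676, 389)), -171123), Pow(482124, -1)) = Mul(Add(Rational(3603, 389), -171123), Rational(1, 482124)) = Mul(Rational(-66563244, 389), Rational(1, 482124)) = Rational(-5546937, 15628853)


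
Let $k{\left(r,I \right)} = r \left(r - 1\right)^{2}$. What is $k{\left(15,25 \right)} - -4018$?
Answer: $6958$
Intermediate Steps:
$k{\left(r,I \right)} = r \left(-1 + r\right)^{2}$
$k{\left(15,25 \right)} - -4018 = 15 \left(-1 + 15\right)^{2} - -4018 = 15 \cdot 14^{2} + 4018 = 15 \cdot 196 + 4018 = 2940 + 4018 = 6958$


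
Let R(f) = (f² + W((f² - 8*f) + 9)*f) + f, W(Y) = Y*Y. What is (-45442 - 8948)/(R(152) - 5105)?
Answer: -54390/72880766719 ≈ -7.4629e-7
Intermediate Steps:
W(Y) = Y²
R(f) = f + f² + f*(9 + f² - 8*f)² (R(f) = (f² + ((f² - 8*f) + 9)²*f) + f = (f² + (9 + f² - 8*f)²*f) + f = (f² + f*(9 + f² - 8*f)²) + f = f + f² + f*(9 + f² - 8*f)²)
(-45442 - 8948)/(R(152) - 5105) = (-45442 - 8948)/(152*(1 + 152 + (9 + 152² - 8*152)²) - 5105) = -54390/(152*(1 + 152 + (9 + 23104 - 1216)²) - 5105) = -54390/(152*(1 + 152 + 21897²) - 5105) = -54390/(152*(1 + 152 + 479478609) - 5105) = -54390/(152*479478762 - 5105) = -54390/(72880771824 - 5105) = -54390/72880766719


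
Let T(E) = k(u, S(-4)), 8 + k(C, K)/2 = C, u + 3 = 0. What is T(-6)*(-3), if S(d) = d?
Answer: 66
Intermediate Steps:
u = -3 (u = -3 + 0 = -3)
k(C, K) = -16 + 2*C
T(E) = -22 (T(E) = -16 + 2*(-3) = -16 - 6 = -22)
T(-6)*(-3) = -22*(-3) = 66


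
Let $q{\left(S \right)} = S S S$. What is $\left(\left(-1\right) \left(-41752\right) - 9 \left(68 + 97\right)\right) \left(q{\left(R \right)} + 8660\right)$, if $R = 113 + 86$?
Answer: $317676792153$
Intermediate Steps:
$R = 199$
$q{\left(S \right)} = S^{3}$ ($q{\left(S \right)} = S^{2} S = S^{3}$)
$\left(\left(-1\right) \left(-41752\right) - 9 \left(68 + 97\right)\right) \left(q{\left(R \right)} + 8660\right) = \left(\left(-1\right) \left(-41752\right) - 9 \left(68 + 97\right)\right) \left(199^{3} + 8660\right) = \left(41752 - 1485\right) \left(7880599 + 8660\right) = \left(41752 - 1485\right) 7889259 = 40267 \cdot 7889259 = 317676792153$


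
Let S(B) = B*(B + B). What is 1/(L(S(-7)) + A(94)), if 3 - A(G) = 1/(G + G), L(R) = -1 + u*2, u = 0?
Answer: 188/375 ≈ 0.50133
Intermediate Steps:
S(B) = 2*B² (S(B) = B*(2*B) = 2*B²)
L(R) = -1 (L(R) = -1 + 0*2 = -1 + 0 = -1)
A(G) = 3 - 1/(2*G) (A(G) = 3 - 1/(G + G) = 3 - 1/(2*G))
1/(L(S(-7)) + A(94)) = 1/(-1 + (3 - ½/94)) = 1/(-1 + (3 - ½*1/94)) = 1/(-1 + (3 - 1/188)) = 1/(-1 + 563/188) = 1/(375/188) = 188/375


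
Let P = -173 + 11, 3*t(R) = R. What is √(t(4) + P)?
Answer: I*√1446/3 ≈ 12.675*I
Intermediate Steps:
t(R) = R/3
P = -162
√(t(4) + P) = √((⅓)*4 - 162) = √(4/3 - 162) = √(-482/3) = I*√1446/3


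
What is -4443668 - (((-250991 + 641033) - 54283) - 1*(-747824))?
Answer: -5527251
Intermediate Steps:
-4443668 - (((-250991 + 641033) - 54283) - 1*(-747824)) = -4443668 - ((390042 - 54283) + 747824) = -4443668 - (335759 + 747824) = -4443668 - 1*1083583 = -4443668 - 1083583 = -5527251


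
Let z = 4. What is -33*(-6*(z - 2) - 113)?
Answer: 4125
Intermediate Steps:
-33*(-6*(z - 2) - 113) = -33*(-6*(4 - 2) - 113) = -33*(-6*2 - 113) = -33*(-12 - 113) = -33*(-125) = 4125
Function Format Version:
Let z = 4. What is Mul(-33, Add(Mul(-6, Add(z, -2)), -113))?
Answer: 4125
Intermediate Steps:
Mul(-33, Add(Mul(-6, Add(z, -2)), -113)) = Mul(-33, Add(Mul(-6, Add(4, -2)), -113)) = Mul(-33, Add(Mul(-6, 2), -113)) = Mul(-33, Add(-12, -113)) = Mul(-33, -125) = 4125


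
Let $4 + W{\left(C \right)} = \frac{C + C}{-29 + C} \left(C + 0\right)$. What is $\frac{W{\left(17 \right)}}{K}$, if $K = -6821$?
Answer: $\frac{313}{40926} \approx 0.0076479$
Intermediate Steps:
$W{\left(C \right)} = -4 + \frac{2 C^{2}}{-29 + C}$ ($W{\left(C \right)} = -4 + \frac{C + C}{-29 + C} \left(C + 0\right) = -4 + \frac{2 C}{-29 + C} C = -4 + \frac{2 C^{2}}{-29 + C}$)
$\frac{W{\left(17 \right)}}{K} = \frac{2 \frac{1}{-29 + 17} \left(58 + 17^{2} - 34\right)}{-6821} = \frac{2 \left(58 + 289 - 34\right)}{-12} \left(- \frac{1}{6821}\right) = 2 \left(- \frac{1}{12}\right) 313 \left(- \frac{1}{6821}\right) = \left(- \frac{313}{6}\right) \left(- \frac{1}{6821}\right) = \frac{313}{40926}$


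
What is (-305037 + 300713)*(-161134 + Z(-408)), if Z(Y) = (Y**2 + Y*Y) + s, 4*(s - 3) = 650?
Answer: -743552878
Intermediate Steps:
s = 331/2 (s = 3 + (1/4)*650 = 3 + 325/2 = 331/2 ≈ 165.50)
Z(Y) = 331/2 + 2*Y**2 (Z(Y) = (Y**2 + Y*Y) + 331/2 = (Y**2 + Y**2) + 331/2 = 2*Y**2 + 331/2 = 331/2 + 2*Y**2)
(-305037 + 300713)*(-161134 + Z(-408)) = (-305037 + 300713)*(-161134 + (331/2 + 2*(-408)**2)) = -4324*(-161134 + (331/2 + 2*166464)) = -4324*(-161134 + (331/2 + 332928)) = -4324*(-161134 + 666187/2) = -4324*343919/2 = -743552878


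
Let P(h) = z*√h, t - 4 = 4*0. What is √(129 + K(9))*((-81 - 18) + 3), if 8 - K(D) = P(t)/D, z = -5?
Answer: -32*√1243 ≈ -1128.2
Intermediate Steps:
t = 4 (t = 4 + 4*0 = 4 + 0 = 4)
P(h) = -5*√h
K(D) = 8 + 10/D (K(D) = 8 - (-5*√4)/D = 8 - (-5*2)/D = 8 - (-10)/D = 8 + 10/D)
√(129 + K(9))*((-81 - 18) + 3) = √(129 + (8 + 10/9))*((-81 - 18) + 3) = √(129 + (8 + 10*(⅑)))*(-99 + 3) = √(129 + (8 + 10/9))*(-96) = √(129 + 82/9)*(-96) = √(1243/9)*(-96) = (√1243/3)*(-96) = -32*√1243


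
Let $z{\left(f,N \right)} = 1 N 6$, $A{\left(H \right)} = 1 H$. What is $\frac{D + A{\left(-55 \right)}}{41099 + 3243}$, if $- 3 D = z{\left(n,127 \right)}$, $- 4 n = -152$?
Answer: $- \frac{309}{44342} \approx -0.0069686$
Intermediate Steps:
$A{\left(H \right)} = H$
$n = 38$ ($n = \left(- \frac{1}{4}\right) \left(-152\right) = 38$)
$z{\left(f,N \right)} = 6 N$ ($z{\left(f,N \right)} = N 6 = 6 N$)
$D = -254$ ($D = - \frac{6 \cdot 127}{3} = \left(- \frac{1}{3}\right) 762 = -254$)
$\frac{D + A{\left(-55 \right)}}{41099 + 3243} = \frac{-254 - 55}{41099 + 3243} = - \frac{309}{44342}$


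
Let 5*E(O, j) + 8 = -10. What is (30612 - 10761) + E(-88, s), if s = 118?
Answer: 99237/5 ≈ 19847.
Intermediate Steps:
E(O, j) = -18/5 (E(O, j) = -8/5 + (⅕)*(-10) = -8/5 - 2 = -18/5)
(30612 - 10761) + E(-88, s) = (30612 - 10761) - 18/5 = 19851 - 18/5 = 99237/5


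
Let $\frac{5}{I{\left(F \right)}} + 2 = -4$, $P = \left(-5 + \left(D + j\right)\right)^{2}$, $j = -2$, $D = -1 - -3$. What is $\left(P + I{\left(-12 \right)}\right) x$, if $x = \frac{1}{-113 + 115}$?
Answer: $\frac{145}{12} \approx 12.083$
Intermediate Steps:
$D = 2$ ($D = -1 + 3 = 2$)
$x = \frac{1}{2} \approx 0.5$
$P = 25$ ($P = \left(-5 + \left(2 - 2\right)\right)^{2} = \left(-5 + 0\right)^{2} = \left(-5\right)^{2} = 25$)
$I{\left(F \right)} = - \frac{5}{6}$ ($I{\left(F \right)} = \frac{5}{-2 - 4} = \frac{5}{-6} = 5 \left(- \frac{1}{6}\right) = - \frac{5}{6}$)
$\left(P + I{\left(-12 \right)}\right) x = \left(25 - \frac{5}{6}\right) \frac{1}{2} = \frac{145}{6} \cdot \frac{1}{2} = \frac{145}{12}$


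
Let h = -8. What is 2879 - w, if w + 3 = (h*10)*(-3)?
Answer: 2642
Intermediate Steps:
w = 237 (w = -3 - 8*10*(-3) = -3 - 80*(-3) = -3 + 240 = 237)
2879 - w = 2879 - 1*237 = 2879 - 237 = 2642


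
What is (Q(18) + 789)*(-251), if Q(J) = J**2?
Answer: -279363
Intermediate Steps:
(Q(18) + 789)*(-251) = (18**2 + 789)*(-251) = (324 + 789)*(-251) = 1113*(-251) = -279363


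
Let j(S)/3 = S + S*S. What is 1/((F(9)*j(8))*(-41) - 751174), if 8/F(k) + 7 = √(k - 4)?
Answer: -813893/602187390638 - 4428*√5/1505468476595 ≈ -1.3581e-6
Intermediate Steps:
j(S) = 3*S + 3*S² (j(S) = 3*(S + S*S) = 3*(S + S²) = 3*S + 3*S²)
F(k) = 8/(-7 + √(-4 + k)) (F(k) = 8/(-7 + √(k - 4)) = 8/(-7 + √(-4 + k)))
1/((F(9)*j(8))*(-41) - 751174) = 1/(((8/(-7 + √(-4 + 9)))*(3*8*(1 + 8)))*(-41) - 751174) = 1/(((8/(-7 + √5))*(3*8*9))*(-41) - 751174) = 1/(((8/(-7 + √5))*216)*(-41) - 751174) = 1/((1728/(-7 + √5))*(-41) - 751174) = 1/(-70848/(-7 + √5) - 751174) = 1/(-751174 - 70848/(-7 + √5))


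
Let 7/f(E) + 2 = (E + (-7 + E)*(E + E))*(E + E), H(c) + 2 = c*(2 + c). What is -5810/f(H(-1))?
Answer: 285520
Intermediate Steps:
H(c) = -2 + c*(2 + c)
f(E) = 7/(-2 + 2*E*(E + 2*E*(-7 + E))) (f(E) = 7/(-2 + (E + (-7 + E)*(E + E))*(E + E)) = 7/(-2 + (E + (-7 + E)*(2*E))*(2*E)) = 7/(-2 + (E + 2*E*(-7 + E))*(2*E)) = 7/(-2 + 2*E*(E + 2*E*(-7 + E))))
-5810/f(H(-1)) = -(-1660 - 21580*(-2 + (-1)² + 2*(-1))² + 3320*(-2 + (-1)² + 2*(-1))³) = -(-1660 - 21580*(-2 + 1 - 2)² + 3320*(-2 + 1 - 2)³) = -5810/(7/(2*(-1 - 13*(-3)² + 2*(-3)³))) = -5810/(7/(2*(-1 - 13*9 + 2*(-27)))) = -5810/(7/(2*(-1 - 117 - 54))) = -5810/((7/2)/(-172)) = -5810/((7/2)*(-1/172)) = -5810/(-7/344) = -5810*(-344/7) = 285520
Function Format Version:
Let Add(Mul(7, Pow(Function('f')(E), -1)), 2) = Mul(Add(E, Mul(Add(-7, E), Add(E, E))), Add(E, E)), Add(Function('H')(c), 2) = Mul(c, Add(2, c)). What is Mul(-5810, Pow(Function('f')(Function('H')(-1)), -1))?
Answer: 285520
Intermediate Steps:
Function('H')(c) = Add(-2, Mul(c, Add(2, c)))
Function('f')(E) = Mul(7, Pow(Add(-2, Mul(2, E, Add(E, Mul(2, E, Add(-7, E))))), -1)) (Function('f')(E) = Mul(7, Pow(Add(-2, Mul(Add(E, Mul(Add(-7, E), Add(E, E))), Add(E, E))), -1)) = Mul(7, Pow(Add(-2, Mul(Add(E, Mul(Add(-7, E), Mul(2, E))), Mul(2, E))), -1)) = Mul(7, Pow(Add(-2, Mul(Add(E, Mul(2, E, Add(-7, E))), Mul(2, E))), -1)) = Mul(7, Pow(Add(-2, Mul(2, E, Add(E, Mul(2, E, Add(-7, E))))), -1)))
Mul(-5810, Pow(Function('f')(Function('H')(-1)), -1)) = Mul(-5810, Pow(Mul(Rational(7, 2), Pow(Add(-1, Mul(-13, Pow(Add(-2, Pow(-1, 2), Mul(2, -1)), 2)), Mul(2, Pow(Add(-2, Pow(-1, 2), Mul(2, -1)), 3))), -1)), -1)) = Mul(-5810, Pow(Mul(Rational(7, 2), Pow(Add(-1, Mul(-13, Pow(Add(-2, 1, -2), 2)), Mul(2, Pow(Add(-2, 1, -2), 3))), -1)), -1)) = Mul(-5810, Pow(Mul(Rational(7, 2), Pow(Add(-1, Mul(-13, Pow(-3, 2)), Mul(2, Pow(-3, 3))), -1)), -1)) = Mul(-5810, Pow(Mul(Rational(7, 2), Pow(Add(-1, Mul(-13, 9), Mul(2, -27)), -1)), -1)) = Mul(-5810, Pow(Mul(Rational(7, 2), Pow(Add(-1, -117, -54), -1)), -1)) = Mul(-5810, Pow(Mul(Rational(7, 2), Pow(-172, -1)), -1)) = Mul(-5810, Pow(Mul(Rational(7, 2), Rational(-1, 172)), -1)) = Mul(-5810, Pow(Rational(-7, 344), -1)) = Mul(-5810, Rational(-344, 7)) = 285520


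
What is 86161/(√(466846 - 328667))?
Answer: 86161*√138179/138179 ≈ 231.79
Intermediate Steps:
86161/(√(466846 - 328667)) = 86161/(√138179) = 86161*(√138179/138179) = 86161*√138179/138179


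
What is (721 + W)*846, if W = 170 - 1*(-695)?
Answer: 1341756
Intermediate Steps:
W = 865 (W = 170 + 695 = 865)
(721 + W)*846 = (721 + 865)*846 = 1586*846 = 1341756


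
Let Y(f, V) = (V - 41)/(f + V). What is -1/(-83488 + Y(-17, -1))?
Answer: 3/250457 ≈ 1.1978e-5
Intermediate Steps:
Y(f, V) = (-41 + V)/(V + f)
-1/(-83488 + Y(-17, -1)) = -1/(-83488 + (-41 - 1)/(-1 - 17)) = -1/(-83488 - 42/(-18)) = -1/(-83488 - 1/18*(-42)) = -1/(-83488 + 7/3) = -1/(-250457/3) = -1*(-3/250457) = 3/250457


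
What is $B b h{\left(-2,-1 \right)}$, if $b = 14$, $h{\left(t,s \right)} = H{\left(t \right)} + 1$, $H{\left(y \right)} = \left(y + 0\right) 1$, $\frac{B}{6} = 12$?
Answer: $-1008$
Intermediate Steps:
$B = 72$ ($B = 6 \cdot 12 = 72$)
$H{\left(y \right)} = y$ ($H{\left(y \right)} = y 1 = y$)
$h{\left(t,s \right)} = 1 + t$ ($h{\left(t,s \right)} = t + 1 = 1 + t$)
$B b h{\left(-2,-1 \right)} = 72 \cdot 14 \left(1 - 2\right) = 1008 \left(-1\right) = -1008$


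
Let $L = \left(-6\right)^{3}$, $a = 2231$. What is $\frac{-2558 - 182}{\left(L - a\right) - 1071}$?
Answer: $\frac{1370}{1759} \approx 0.77885$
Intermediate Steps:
$L = -216$
$\frac{-2558 - 182}{\left(L - a\right) - 1071} = \frac{-2558 - 182}{\left(-216 - 2231\right) - 1071} = - \frac{2740}{\left(-216 - 2231\right) - 1071} = - \frac{2740}{-2447 - 1071} = - \frac{2740}{-3518} = \left(-2740\right) \left(- \frac{1}{3518}\right) = \frac{1370}{1759}$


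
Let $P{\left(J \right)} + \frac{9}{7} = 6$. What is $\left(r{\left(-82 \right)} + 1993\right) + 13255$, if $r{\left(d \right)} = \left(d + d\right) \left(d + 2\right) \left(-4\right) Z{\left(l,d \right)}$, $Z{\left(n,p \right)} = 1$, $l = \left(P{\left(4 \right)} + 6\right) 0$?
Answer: $-37232$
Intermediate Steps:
$P{\left(J \right)} = \frac{33}{7}$ ($P{\left(J \right)} = - \frac{9}{7} + 6 = \frac{33}{7}$)
$l = 0$ ($l = \left(\frac{33}{7} + 6\right) 0 = \frac{75}{7} \cdot 0 = 0$)
$r{\left(d \right)} = - 8 d \left(2 + d\right)$ ($r{\left(d \right)} = \left(d + d\right) \left(d + 2\right) \left(-4\right) 1 = 2 d \left(2 + d\right) \left(-4\right) 1 = - 8 d \left(2 + d\right) 1 = - 8 d \left(2 + d\right)$)
$\left(r{\left(-82 \right)} + 1993\right) + 13255 = \left(\left(-8\right) \left(-82\right) \left(2 - 82\right) + 1993\right) + 13255 = \left(\left(-8\right) \left(-82\right) \left(-80\right) + 1993\right) + 13255 = \left(-52480 + 1993\right) + 13255 = -50487 + 13255 = -37232$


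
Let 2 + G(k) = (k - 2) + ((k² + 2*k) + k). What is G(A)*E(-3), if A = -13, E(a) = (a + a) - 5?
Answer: -1243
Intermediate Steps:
E(a) = -5 + 2*a (E(a) = 2*a - 5 = -5 + 2*a)
G(k) = -4 + k² + 4*k (G(k) = -2 + ((k - 2) + ((k² + 2*k) + k)) = -2 + ((-2 + k) + (k² + 3*k)) = -2 + (-2 + k² + 4*k) = -4 + k² + 4*k)
G(A)*E(-3) = (-4 + (-13)² + 4*(-13))*(-5 + 2*(-3)) = (-4 + 169 - 52)*(-5 - 6) = 113*(-11) = -1243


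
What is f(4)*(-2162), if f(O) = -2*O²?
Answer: 69184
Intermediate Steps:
f(4)*(-2162) = -2*4²*(-2162) = -2*16*(-2162) = -32*(-2162) = 69184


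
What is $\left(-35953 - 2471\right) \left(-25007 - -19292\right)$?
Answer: $219593160$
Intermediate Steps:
$\left(-35953 - 2471\right) \left(-25007 - -19292\right) = - 38424 \left(-25007 + 19292\right) = \left(-38424\right) \left(-5715\right) = 219593160$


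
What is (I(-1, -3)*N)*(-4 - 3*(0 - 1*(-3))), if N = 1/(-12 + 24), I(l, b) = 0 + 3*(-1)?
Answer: 13/4 ≈ 3.2500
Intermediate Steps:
I(l, b) = -3 (I(l, b) = 0 - 3 = -3)
N = 1/12 ≈ 0.083333
(I(-1, -3)*N)*(-4 - 3*(0 - 1*(-3))) = (-3*1/12)*(-4 - 3*(0 - 1*(-3))) = -(-4 - 3*(0 + 3))/4 = -(-4 - 3*3)/4 = -(-4 - 9)/4 = -1/4*(-13) = 13/4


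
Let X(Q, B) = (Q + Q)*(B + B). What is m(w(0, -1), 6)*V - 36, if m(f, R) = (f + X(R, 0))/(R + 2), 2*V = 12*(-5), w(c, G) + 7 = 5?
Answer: -57/2 ≈ -28.500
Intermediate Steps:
X(Q, B) = 4*B*Q (X(Q, B) = (2*Q)*(2*B) = 4*B*Q)
w(c, G) = -2 (w(c, G) = -7 + 5 = -2)
V = -30 (V = (12*(-5))/2 = (½)*(-60) = -30)
m(f, R) = f/(2 + R) (m(f, R) = (f + 4*0*R)/(R + 2) = (f + 0)/(2 + R) = f/(2 + R))
m(w(0, -1), 6)*V - 36 = -2/(2 + 6)*(-30) - 36 = -2/8*(-30) - 36 = -2*⅛*(-30) - 36 = -¼*(-30) - 36 = 15/2 - 36 = -57/2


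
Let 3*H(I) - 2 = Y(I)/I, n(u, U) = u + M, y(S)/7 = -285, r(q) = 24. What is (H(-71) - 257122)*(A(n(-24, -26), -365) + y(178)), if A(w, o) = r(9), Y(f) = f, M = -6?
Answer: 506785491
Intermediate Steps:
y(S) = -1995 (y(S) = 7*(-285) = -1995)
n(u, U) = -6 + u (n(u, U) = u - 6 = -6 + u)
A(w, o) = 24
H(I) = 1 (H(I) = 2/3 + (I/I)/3 = 2/3 + (1/3)*1 = 2/3 + 1/3 = 1)
(H(-71) - 257122)*(A(n(-24, -26), -365) + y(178)) = (1 - 257122)*(24 - 1995) = -257121*(-1971) = 506785491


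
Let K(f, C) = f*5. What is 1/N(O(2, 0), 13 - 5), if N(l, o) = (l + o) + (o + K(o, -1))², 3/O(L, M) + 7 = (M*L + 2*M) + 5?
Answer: 2/4621 ≈ 0.00043281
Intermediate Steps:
K(f, C) = 5*f
O(L, M) = 3/(-2 + 2*M + L*M) (O(L, M) = 3/(-7 + ((M*L + 2*M) + 5)) = 3/(-7 + ((L*M + 2*M) + 5)) = 3/(-7 + ((2*M + L*M) + 5)) = 3/(-7 + (5 + 2*M + L*M)) = 3/(-2 + 2*M + L*M))
N(l, o) = l + o + 36*o² (N(l, o) = (l + o) + (o + 5*o)² = (l + o) + (6*o)² = (l + o) + 36*o² = l + o + 36*o²)
1/N(O(2, 0), 13 - 5) = 1/(3/(-2 + 2*0 + 2*0) + (13 - 5) + 36*(13 - 5)²) = 1/(3/(-2 + 0 + 0) + 8 + 36*8²) = 1/(3/(-2) + 8 + 36*64) = 1/(3*(-½) + 8 + 2304) = 1/(-3/2 + 8 + 2304) = 1/(4621/2) = 2/4621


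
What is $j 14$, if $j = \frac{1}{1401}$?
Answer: $\frac{14}{1401} \approx 0.0099929$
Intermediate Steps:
$j = \frac{1}{1401} \approx 0.00071378$
$j 14 = \frac{1}{1401} \cdot 14 = \frac{14}{1401}$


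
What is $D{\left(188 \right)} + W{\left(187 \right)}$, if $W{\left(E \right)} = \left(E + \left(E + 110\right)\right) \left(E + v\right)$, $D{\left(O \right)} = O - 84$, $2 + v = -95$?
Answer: $43664$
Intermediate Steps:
$v = -97$ ($v = -2 - 95 = -97$)
$D{\left(O \right)} = -84 + O$
$W{\left(E \right)} = \left(-97 + E\right) \left(110 + 2 E\right)$ ($W{\left(E \right)} = \left(E + \left(E + 110\right)\right) \left(E - 97\right) = \left(E + \left(110 + E\right)\right) \left(-97 + E\right) = \left(110 + 2 E\right) \left(-97 + E\right) = \left(-97 + E\right) \left(110 + 2 E\right)$)
$D{\left(188 \right)} + W{\left(187 \right)} = \left(-84 + 188\right) - \left(26378 - 69938\right) = 104 - -43560 = 104 + 43560 = 43664$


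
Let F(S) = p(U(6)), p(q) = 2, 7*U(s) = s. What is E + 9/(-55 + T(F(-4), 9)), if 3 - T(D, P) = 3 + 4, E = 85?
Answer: 5006/59 ≈ 84.847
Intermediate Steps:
U(s) = s/7
F(S) = 2
T(D, P) = -4 (T(D, P) = 3 - (3 + 4) = 3 - 1*7 = 3 - 7 = -4)
E + 9/(-55 + T(F(-4), 9)) = 85 + 9/(-55 - 4) = 85 + 9/(-59) = 85 + 9*(-1/59) = 85 - 9/59 = 5006/59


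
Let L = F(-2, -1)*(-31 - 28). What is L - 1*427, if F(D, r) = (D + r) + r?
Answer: -191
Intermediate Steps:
F(D, r) = D + 2*r
L = 236 (L = (-2 + 2*(-1))*(-31 - 28) = (-2 - 2)*(-59) = -4*(-59) = 236)
L - 1*427 = 236 - 1*427 = 236 - 427 = -191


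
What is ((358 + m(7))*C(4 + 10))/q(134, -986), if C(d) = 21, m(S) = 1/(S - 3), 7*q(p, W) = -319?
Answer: -210651/1276 ≈ -165.09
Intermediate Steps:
q(p, W) = -319/7 (q(p, W) = (⅐)*(-319) = -319/7)
m(S) = 1/(-3 + S)
((358 + m(7))*C(4 + 10))/q(134, -986) = ((358 + 1/(-3 + 7))*21)/(-319/7) = ((358 + 1/4)*21)*(-7/319) = ((358 + ¼)*21)*(-7/319) = ((1433/4)*21)*(-7/319) = (30093/4)*(-7/319) = -210651/1276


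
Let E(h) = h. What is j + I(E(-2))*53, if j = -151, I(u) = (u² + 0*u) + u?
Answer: -45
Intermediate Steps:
I(u) = u + u² (I(u) = (u² + 0) + u = u² + u = u + u²)
j + I(E(-2))*53 = -151 - 2*(1 - 2)*53 = -151 - 2*(-1)*53 = -151 + 2*53 = -151 + 106 = -45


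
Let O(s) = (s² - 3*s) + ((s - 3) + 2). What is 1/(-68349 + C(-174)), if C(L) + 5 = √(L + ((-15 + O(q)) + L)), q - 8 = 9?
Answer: -68354/4672269425 - I*√109/4672269425 ≈ -1.463e-5 - 2.2345e-9*I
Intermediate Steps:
q = 17 (q = 8 + 9 = 17)
O(s) = -1 + s² - 2*s (O(s) = (s² - 3*s) + ((-3 + s) + 2) = (s² - 3*s) + (-1 + s) = -1 + s² - 2*s)
C(L) = -5 + √(239 + 2*L) (C(L) = -5 + √(L + ((-15 + (-1 + 17² - 2*17)) + L)) = -5 + √(L + ((-15 + (-1 + 289 - 34)) + L)) = -5 + √(L + ((-15 + 254) + L)) = -5 + √(L + (239 + L)) = -5 + √(239 + 2*L))
1/(-68349 + C(-174)) = 1/(-68349 + (-5 + √(239 + 2*(-174)))) = 1/(-68349 + (-5 + √(239 - 348))) = 1/(-68349 + (-5 + √(-109))) = 1/(-68349 + (-5 + I*√109)) = 1/(-68354 + I*√109)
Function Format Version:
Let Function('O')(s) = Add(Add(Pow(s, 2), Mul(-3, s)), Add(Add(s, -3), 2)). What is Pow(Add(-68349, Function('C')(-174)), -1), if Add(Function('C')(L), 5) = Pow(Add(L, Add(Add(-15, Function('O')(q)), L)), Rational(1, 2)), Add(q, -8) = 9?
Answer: Add(Rational(-68354, 4672269425), Mul(Rational(-1, 4672269425), I, Pow(109, Rational(1, 2)))) ≈ Add(-1.4630e-5, Mul(-2.2345e-9, I))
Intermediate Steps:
q = 17 (q = Add(8, 9) = 17)
Function('O')(s) = Add(-1, Pow(s, 2), Mul(-2, s)) (Function('O')(s) = Add(Add(Pow(s, 2), Mul(-3, s)), Add(Add(-3, s), 2)) = Add(Add(Pow(s, 2), Mul(-3, s)), Add(-1, s)) = Add(-1, Pow(s, 2), Mul(-2, s)))
Function('C')(L) = Add(-5, Pow(Add(239, Mul(2, L)), Rational(1, 2))) (Function('C')(L) = Add(-5, Pow(Add(L, Add(Add(-15, Add(-1, Pow(17, 2), Mul(-2, 17))), L)), Rational(1, 2))) = Add(-5, Pow(Add(L, Add(Add(-15, Add(-1, 289, -34)), L)), Rational(1, 2))) = Add(-5, Pow(Add(L, Add(Add(-15, 254), L)), Rational(1, 2))) = Add(-5, Pow(Add(L, Add(239, L)), Rational(1, 2))) = Add(-5, Pow(Add(239, Mul(2, L)), Rational(1, 2))))
Pow(Add(-68349, Function('C')(-174)), -1) = Pow(Add(-68349, Add(-5, Pow(Add(239, Mul(2, -174)), Rational(1, 2)))), -1) = Pow(Add(-68349, Add(-5, Pow(Add(239, -348), Rational(1, 2)))), -1) = Pow(Add(-68349, Add(-5, Pow(-109, Rational(1, 2)))), -1) = Pow(Add(-68349, Add(-5, Mul(I, Pow(109, Rational(1, 2))))), -1) = Pow(Add(-68354, Mul(I, Pow(109, Rational(1, 2)))), -1)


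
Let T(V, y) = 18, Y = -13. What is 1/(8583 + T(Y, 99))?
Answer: 1/8601 ≈ 0.00011627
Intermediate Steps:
1/(8583 + T(Y, 99)) = 1/(8583 + 18) = 1/8601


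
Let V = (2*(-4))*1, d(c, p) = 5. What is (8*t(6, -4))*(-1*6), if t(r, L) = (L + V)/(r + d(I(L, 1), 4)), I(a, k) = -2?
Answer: 576/11 ≈ 52.364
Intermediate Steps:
V = -8 (V = -8*1 = -8)
t(r, L) = (-8 + L)/(5 + r) (t(r, L) = (L - 8)/(r + 5) = (-8 + L)/(5 + r))
(8*t(6, -4))*(-1*6) = (8*((-8 - 4)/(5 + 6)))*(-1*6) = (8*(-12/11))*(-6) = -96/11*(-6) = 576/11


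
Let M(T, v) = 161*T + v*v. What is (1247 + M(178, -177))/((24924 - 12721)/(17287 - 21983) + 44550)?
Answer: 287554864/209194597 ≈ 1.3746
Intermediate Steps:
M(T, v) = v² + 161*T (M(T, v) = 161*T + v² = v² + 161*T)
(1247 + M(178, -177))/((24924 - 12721)/(17287 - 21983) + 44550) = (1247 + ((-177)² + 161*178))/((24924 - 12721)/(17287 - 21983) + 44550) = (1247 + (31329 + 28658))/(12203/(-4696) + 44550) = (1247 + 59987)/(12203*(-1/4696) + 44550) = 61234/(-12203/4696 + 44550) = 61234/(209194597/4696) = 61234*(4696/209194597) = 287554864/209194597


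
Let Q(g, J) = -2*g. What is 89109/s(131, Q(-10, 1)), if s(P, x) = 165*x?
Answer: 29703/1100 ≈ 27.003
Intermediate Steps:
89109/s(131, Q(-10, 1)) = 89109/((165*(-2*(-10)))) = 89109/((165*20)) = 89109/3300 = 89109*(1/3300) = 29703/1100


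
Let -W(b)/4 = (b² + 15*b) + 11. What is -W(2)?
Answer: 180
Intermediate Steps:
W(b) = -44 - 60*b - 4*b² (W(b) = -4*((b² + 15*b) + 11) = -4*(11 + b² + 15*b) = -44 - 60*b - 4*b²)
-W(2) = -(-44 - 60*2 - 4*2²) = -(-44 - 120 - 4*4) = -(-44 - 120 - 16) = -1*(-180) = 180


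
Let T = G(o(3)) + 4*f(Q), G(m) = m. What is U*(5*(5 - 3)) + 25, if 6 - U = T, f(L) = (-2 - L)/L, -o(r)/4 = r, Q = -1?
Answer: 165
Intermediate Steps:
o(r) = -4*r
f(L) = (-2 - L)/L
T = -8 (T = -4*3 + 4*((-2 - 1*(-1))/(-1)) = -12 + 4*(-(-2 + 1)) = -12 + 4*(-1*(-1)) = -12 + 4*1 = -12 + 4 = -8)
U = 14 (U = 6 - 1*(-8) = 6 + 8 = 14)
U*(5*(5 - 3)) + 25 = 14*(5*(5 - 3)) + 25 = 14*(5*2) + 25 = 14*10 + 25 = 140 + 25 = 165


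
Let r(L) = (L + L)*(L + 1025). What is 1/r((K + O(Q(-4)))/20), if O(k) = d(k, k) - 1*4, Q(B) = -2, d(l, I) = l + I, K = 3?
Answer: -8/4099 ≈ -0.0019517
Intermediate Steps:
d(l, I) = I + l
O(k) = -4 + 2*k (O(k) = (k + k) - 1*4 = 2*k - 4 = -4 + 2*k)
r(L) = 2*L*(1025 + L) (r(L) = (2*L)*(1025 + L) = 2*L*(1025 + L))
1/r((K + O(Q(-4)))/20) = 1/(2*((3 + (-4 + 2*(-2)))/20)*(1025 + (3 + (-4 + 2*(-2)))/20)) = 1/(2*((3 + (-4 - 4))/20)*(1025 + (3 + (-4 - 4))/20)) = 1/(2*((3 - 8)/20)*(1025 + (3 - 8)/20)) = 1/(2*((1/20)*(-5))*(1025 + (1/20)*(-5))) = 1/(2*(-¼)*(1025 - ¼)) = 1/(2*(-¼)*(4099/4)) = 1/(-4099/8) = -8/4099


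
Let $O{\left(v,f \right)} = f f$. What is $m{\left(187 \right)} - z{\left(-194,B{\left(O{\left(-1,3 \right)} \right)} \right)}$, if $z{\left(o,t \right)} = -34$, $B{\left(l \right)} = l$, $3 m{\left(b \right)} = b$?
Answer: $\frac{289}{3} \approx 96.333$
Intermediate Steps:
$m{\left(b \right)} = \frac{b}{3}$
$O{\left(v,f \right)} = f^{2}$
$m{\left(187 \right)} - z{\left(-194,B{\left(O{\left(-1,3 \right)} \right)} \right)} = \frac{1}{3} \cdot 187 - -34 = \frac{187}{3} + 34 = \frac{289}{3}$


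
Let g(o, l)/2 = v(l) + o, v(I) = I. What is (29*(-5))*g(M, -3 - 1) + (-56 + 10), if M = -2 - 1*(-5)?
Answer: 244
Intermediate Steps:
M = 3 (M = -2 + 5 = 3)
g(o, l) = 2*l + 2*o (g(o, l) = 2*(l + o) = 2*l + 2*o)
(29*(-5))*g(M, -3 - 1) + (-56 + 10) = (29*(-5))*(2*(-3 - 1) + 2*3) + (-56 + 10) = -145*(2*(-4) + 6) - 46 = -145*(-8 + 6) - 46 = -145*(-2) - 46 = 290 - 46 = 244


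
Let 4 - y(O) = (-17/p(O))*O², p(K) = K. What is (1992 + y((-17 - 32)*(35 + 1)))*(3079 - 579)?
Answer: -69980000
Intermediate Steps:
y(O) = 4 + 17*O (y(O) = 4 - (-17/O)*O² = 4 - (-17)*O = 4 + 17*O)
(1992 + y((-17 - 32)*(35 + 1)))*(3079 - 579) = (1992 + (4 + 17*((-17 - 32)*(35 + 1))))*(3079 - 579) = (1992 + (4 + 17*(-49*36)))*2500 = (1992 + (4 + 17*(-1764)))*2500 = (1992 + (4 - 29988))*2500 = (1992 - 29984)*2500 = -27992*2500 = -69980000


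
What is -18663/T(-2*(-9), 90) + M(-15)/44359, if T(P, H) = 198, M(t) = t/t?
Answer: -275957273/2927694 ≈ -94.258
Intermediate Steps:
M(t) = 1
-18663/T(-2*(-9), 90) + M(-15)/44359 = -18663/198 + 1/44359 = -18663*1/198 + 1*(1/44359) = -6221/66 + 1/44359 = -275957273/2927694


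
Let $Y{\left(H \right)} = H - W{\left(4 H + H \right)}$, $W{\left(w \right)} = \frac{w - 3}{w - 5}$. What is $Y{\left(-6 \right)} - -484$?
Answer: $\frac{16697}{35} \approx 477.06$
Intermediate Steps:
$W{\left(w \right)} = \frac{-3 + w}{-5 + w}$
$Y{\left(H \right)} = H - \frac{-3 + 5 H}{-5 + 5 H}$ ($Y{\left(H \right)} = H - \frac{-3 + \left(4 H + H\right)}{-5 + \left(4 H + H\right)} = H - \frac{-3 + 5 H}{-5 + 5 H}$)
$Y{\left(-6 \right)} - -484 = \frac{\frac{3}{5} + \left(-6\right)^{2} - -12}{-1 - 6} - -484 = \frac{\frac{3}{5} + 36 + 12}{-7} + 484 = \left(- \frac{1}{7}\right) \frac{243}{5} + 484 = - \frac{243}{35} + 484 = \frac{16697}{35}$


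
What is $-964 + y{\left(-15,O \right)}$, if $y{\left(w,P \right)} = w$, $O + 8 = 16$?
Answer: $-979$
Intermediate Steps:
$O = 8$ ($O = -8 + 16 = 8$)
$-964 + y{\left(-15,O \right)} = -964 - 15 = -979$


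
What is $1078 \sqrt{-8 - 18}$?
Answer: $1078 i \sqrt{26} \approx 5496.7 i$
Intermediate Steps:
$1078 \sqrt{-8 - 18} = 1078 \sqrt{-26} = 1078 i \sqrt{26}$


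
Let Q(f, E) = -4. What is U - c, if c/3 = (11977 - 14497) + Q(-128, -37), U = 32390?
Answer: 39962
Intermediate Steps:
c = -7572 (c = 3*((11977 - 14497) - 4) = 3*(-2520 - 4) = 3*(-2524) = -7572)
U - c = 32390 - 1*(-7572) = 32390 + 7572 = 39962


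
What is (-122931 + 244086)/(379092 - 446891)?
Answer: -121155/67799 ≈ -1.7870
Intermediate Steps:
(-122931 + 244086)/(379092 - 446891) = 121155/(-67799) = 121155*(-1/67799) = -121155/67799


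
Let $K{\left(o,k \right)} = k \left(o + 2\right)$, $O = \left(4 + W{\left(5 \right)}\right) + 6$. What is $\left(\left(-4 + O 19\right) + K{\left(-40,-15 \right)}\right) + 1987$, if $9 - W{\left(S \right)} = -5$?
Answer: $3009$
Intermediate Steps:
$W{\left(S \right)} = 14$ ($W{\left(S \right)} = 9 - -5 = 9 + 5 = 14$)
$O = 24$ ($O = \left(4 + 14\right) + 6 = 18 + 6 = 24$)
$K{\left(o,k \right)} = k \left(2 + o\right)$
$\left(\left(-4 + O 19\right) + K{\left(-40,-15 \right)}\right) + 1987 = \left(\left(-4 + 24 \cdot 19\right) - 15 \left(2 - 40\right)\right) + 1987 = \left(\left(-4 + 456\right) - -570\right) + 1987 = \left(452 + 570\right) + 1987 = 1022 + 1987 = 3009$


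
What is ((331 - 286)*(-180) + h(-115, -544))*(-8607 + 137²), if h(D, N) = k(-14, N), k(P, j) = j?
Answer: -87840328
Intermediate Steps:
h(D, N) = N
((331 - 286)*(-180) + h(-115, -544))*(-8607 + 137²) = ((331 - 286)*(-180) - 544)*(-8607 + 137²) = (45*(-180) - 544)*(-8607 + 18769) = (-8100 - 544)*10162 = -8644*10162 = -87840328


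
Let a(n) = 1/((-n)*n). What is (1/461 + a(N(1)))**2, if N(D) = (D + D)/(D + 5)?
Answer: 17205904/212521 ≈ 80.961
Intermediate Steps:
N(D) = 2*D/(5 + D) (N(D) = (2*D)/(5 + D) = 2*D/(5 + D))
a(n) = -1/n**2 (a(n) = 1/(-n**2) = -1/n**2)
(1/461 + a(N(1)))**2 = (1/461 - 1/(2*1/(5 + 1))**2)**2 = (1/461 - 1/(2*1/6)**2)**2 = (1/461 - 1/(2*1*(1/6))**2)**2 = (1/461 - 1/3**(-2))**2 = (1/461 - 1*9)**2 = (1/461 - 9)**2 = (-4148/461)**2 = 17205904/212521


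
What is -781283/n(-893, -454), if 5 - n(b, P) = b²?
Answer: 781283/797444 ≈ 0.97973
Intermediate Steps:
n(b, P) = 5 - b²
-781283/n(-893, -454) = -781283/(5 - 1*(-893)²) = -781283/(5 - 1*797449) = -781283/(5 - 797449) = -781283/(-797444) = -781283*(-1/797444) = 781283/797444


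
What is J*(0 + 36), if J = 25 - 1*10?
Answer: 540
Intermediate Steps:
J = 15 (J = 25 - 10 = 15)
J*(0 + 36) = 15*(0 + 36) = 15*36 = 540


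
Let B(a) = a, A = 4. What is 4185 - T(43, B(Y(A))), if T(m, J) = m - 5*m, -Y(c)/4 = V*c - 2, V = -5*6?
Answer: 4357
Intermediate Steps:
V = -30
Y(c) = 8 + 120*c (Y(c) = -4*(-30*c - 2) = -4*(-2 - 30*c) = 8 + 120*c)
T(m, J) = -4*m
4185 - T(43, B(Y(A))) = 4185 - (-4)*43 = 4185 - 1*(-172) = 4185 + 172 = 4357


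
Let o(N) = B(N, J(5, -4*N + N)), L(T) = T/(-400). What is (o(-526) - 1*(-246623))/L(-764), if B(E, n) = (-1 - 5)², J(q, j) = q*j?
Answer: 24665900/191 ≈ 1.2914e+5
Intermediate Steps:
J(q, j) = j*q
L(T) = -T/400 (L(T) = T*(-1/400) = -T/400)
B(E, n) = 36 (B(E, n) = (-6)² = 36)
o(N) = 36
(o(-526) - 1*(-246623))/L(-764) = (36 - 1*(-246623))/((-1/400*(-764))) = (36 + 246623)/(191/100) = 246659*(100/191) = 24665900/191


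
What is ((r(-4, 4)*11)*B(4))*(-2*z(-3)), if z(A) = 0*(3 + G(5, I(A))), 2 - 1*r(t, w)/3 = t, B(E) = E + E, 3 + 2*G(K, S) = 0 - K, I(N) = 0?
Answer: 0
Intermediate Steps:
G(K, S) = -3/2 - K/2 (G(K, S) = -3/2 + (0 - K)/2 = -3/2 + (-K)/2 = -3/2 - K/2)
B(E) = 2*E
r(t, w) = 6 - 3*t
z(A) = 0 (z(A) = 0*(3 + (-3/2 - ½*5)) = 0*(3 + (-3/2 - 5/2)) = 0*(3 - 4) = 0*(-1) = 0)
((r(-4, 4)*11)*B(4))*(-2*z(-3)) = (((6 - 3*(-4))*11)*(2*4))*(-2*0) = (((6 + 12)*11)*8)*0 = ((18*11)*8)*0 = (198*8)*0 = 1584*0 = 0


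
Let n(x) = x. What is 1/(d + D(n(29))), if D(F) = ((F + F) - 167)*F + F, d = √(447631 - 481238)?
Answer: -3132/9843031 - I*√33607/9843031 ≈ -0.00031819 - 1.8625e-5*I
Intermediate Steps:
d = I*√33607 (d = √(-33607) = I*√33607 ≈ 183.32*I)
D(F) = F + F*(-167 + 2*F) (D(F) = (2*F - 167)*F + F = (-167 + 2*F)*F + F = F*(-167 + 2*F) + F = F + F*(-167 + 2*F))
1/(d + D(n(29))) = 1/(I*√33607 + 2*29*(-83 + 29)) = 1/(I*√33607 + 2*29*(-54)) = 1/(I*√33607 - 3132) = 1/(-3132 + I*√33607)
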